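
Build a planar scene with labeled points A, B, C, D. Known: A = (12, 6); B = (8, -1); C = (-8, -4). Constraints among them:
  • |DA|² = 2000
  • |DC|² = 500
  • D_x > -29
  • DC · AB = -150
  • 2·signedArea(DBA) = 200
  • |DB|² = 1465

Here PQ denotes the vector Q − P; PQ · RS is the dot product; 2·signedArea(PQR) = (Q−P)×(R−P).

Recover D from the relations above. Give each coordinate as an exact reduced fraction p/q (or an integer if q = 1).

D = (-28, -14)

1. D_x = -28  [2·signedArea(DBA) = 200 ∩ DC · AB = -150]
2. D_y = -14  [2·signedArea(DBA) = 200 ∩ DC · AB = -150]
   → D = (-28, -14)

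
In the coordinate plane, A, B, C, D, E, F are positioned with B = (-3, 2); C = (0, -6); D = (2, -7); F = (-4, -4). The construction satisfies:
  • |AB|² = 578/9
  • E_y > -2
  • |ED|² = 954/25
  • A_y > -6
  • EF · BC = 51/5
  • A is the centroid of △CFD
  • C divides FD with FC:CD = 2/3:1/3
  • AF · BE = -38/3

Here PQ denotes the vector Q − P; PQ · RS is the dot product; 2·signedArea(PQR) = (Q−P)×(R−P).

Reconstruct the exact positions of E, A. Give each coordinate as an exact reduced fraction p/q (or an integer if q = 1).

1. A_x = -2/3  [A is the centroid of △CFD]
2. A_y = -17/3  [A is the centroid of △CFD]
   → A = (-2/3, -17/3)
3. E_x = -1  [EF · BC = 51/5 ∩ AF · BE = -38/3]
4. E_y = -8/5  [EF · BC = 51/5 ∩ AF · BE = -38/3]
   → E = (-1, -8/5)

A = (-2/3, -17/3)
E = (-1, -8/5)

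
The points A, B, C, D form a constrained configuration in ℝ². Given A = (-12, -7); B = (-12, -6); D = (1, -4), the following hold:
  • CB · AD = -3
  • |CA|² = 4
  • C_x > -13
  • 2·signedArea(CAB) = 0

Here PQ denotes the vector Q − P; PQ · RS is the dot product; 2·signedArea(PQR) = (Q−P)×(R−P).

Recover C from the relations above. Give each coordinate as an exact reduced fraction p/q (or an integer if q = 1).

C = (-12, -5)

1. C_x = -12  [2·signedArea(CAB) = 0 ∩ CB · AD = -3]
2. C_y = -5  [2·signedArea(CAB) = 0 ∩ CB · AD = -3]
   → C = (-12, -5)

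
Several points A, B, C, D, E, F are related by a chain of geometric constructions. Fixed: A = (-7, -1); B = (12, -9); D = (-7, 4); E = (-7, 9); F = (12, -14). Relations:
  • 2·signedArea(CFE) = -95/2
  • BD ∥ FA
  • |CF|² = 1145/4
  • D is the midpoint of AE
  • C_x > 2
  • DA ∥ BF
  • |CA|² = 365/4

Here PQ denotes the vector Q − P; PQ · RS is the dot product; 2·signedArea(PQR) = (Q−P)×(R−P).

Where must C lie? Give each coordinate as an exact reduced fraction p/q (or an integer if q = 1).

C = (5/2, 0)

1. C_x = 5/2  [line -23·x + -19·y + 115/2 = 0 ∩ |CA|² = 365/4]
2. C_y = 0  [line -23·x + -19·y + 115/2 = 0 ∩ |CA|² = 365/4]
   → C = (5/2, 0)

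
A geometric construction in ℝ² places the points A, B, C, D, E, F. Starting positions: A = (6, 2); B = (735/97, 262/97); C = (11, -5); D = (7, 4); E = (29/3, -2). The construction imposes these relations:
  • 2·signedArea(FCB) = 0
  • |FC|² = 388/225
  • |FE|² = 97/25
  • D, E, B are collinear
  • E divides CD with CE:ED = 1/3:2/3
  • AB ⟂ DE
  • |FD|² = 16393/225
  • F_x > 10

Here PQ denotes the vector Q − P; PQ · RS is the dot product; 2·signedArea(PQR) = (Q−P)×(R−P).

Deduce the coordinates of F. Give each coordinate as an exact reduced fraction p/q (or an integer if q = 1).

F = (157/15, -19/5)

1. F_x = 157/15  [line -747/97·x + -332/97·y + 6557/97 = 0 ∩ |FD|² = 16393/225]
2. F_y = -19/5  [line -747/97·x + -332/97·y + 6557/97 = 0 ∩ |FD|² = 16393/225]
   → F = (157/15, -19/5)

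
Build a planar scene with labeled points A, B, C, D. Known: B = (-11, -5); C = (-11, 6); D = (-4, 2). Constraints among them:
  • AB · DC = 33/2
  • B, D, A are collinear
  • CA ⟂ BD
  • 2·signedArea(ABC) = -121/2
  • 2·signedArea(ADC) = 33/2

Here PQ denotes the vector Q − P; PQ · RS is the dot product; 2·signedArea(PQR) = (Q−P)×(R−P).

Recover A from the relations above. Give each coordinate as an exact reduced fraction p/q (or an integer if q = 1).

1. A_x = -11/2  [B, D, A are collinear ∩ CA ⟂ BD]
2. A_y = 1/2  [B, D, A are collinear ∩ CA ⟂ BD]
   → A = (-11/2, 1/2)

A = (-11/2, 1/2)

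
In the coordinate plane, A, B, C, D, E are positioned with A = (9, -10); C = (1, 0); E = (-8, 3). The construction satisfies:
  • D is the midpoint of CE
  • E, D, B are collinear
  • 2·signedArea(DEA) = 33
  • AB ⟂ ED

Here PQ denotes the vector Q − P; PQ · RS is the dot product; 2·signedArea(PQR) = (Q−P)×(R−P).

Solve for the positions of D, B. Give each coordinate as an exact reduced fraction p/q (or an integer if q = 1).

1. D_x = -7/2  [D is the midpoint of CE]
2. D_y = 3/2  [D is the midpoint of CE]
   → D = (-7/2, 3/2)
3. B_x = 56/5  [E, D, B are collinear ∩ AB ⟂ ED]
4. B_y = -17/5  [E, D, B are collinear ∩ AB ⟂ ED]
   → B = (56/5, -17/5)

B = (56/5, -17/5)
D = (-7/2, 3/2)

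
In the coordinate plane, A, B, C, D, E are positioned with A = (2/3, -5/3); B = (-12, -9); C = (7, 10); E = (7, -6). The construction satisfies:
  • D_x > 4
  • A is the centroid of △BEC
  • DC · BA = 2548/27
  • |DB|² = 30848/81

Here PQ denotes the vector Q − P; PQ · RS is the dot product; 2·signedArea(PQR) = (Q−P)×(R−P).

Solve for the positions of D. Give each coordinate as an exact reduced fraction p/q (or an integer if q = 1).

1. D_x = 44/9  [line -38/3·x + -22/3·y + 1826/27 = 0 ∩ |DB|² = 30848/81]
2. D_y = 7/9  [line -38/3·x + -22/3·y + 1826/27 = 0 ∩ |DB|² = 30848/81]
   → D = (44/9, 7/9)

D = (44/9, 7/9)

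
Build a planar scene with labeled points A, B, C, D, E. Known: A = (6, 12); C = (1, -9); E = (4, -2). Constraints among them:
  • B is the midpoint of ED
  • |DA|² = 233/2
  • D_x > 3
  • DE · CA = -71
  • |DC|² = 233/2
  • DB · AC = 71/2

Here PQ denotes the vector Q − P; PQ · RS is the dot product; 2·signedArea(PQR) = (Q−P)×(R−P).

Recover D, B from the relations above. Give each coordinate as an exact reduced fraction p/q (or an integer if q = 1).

B = (15/4, -1/4)
D = (7/2, 3/2)

1. D_x = 7/2  [line -5·x + -21·y + 49 = 0 ∩ |DA|² = 233/2]
2. D_y = 3/2  [line -5·x + -21·y + 49 = 0 ∩ |DA|² = 233/2]
   → D = (7/2, 3/2)
3. B_x = 15/4  [B is the midpoint of ED]
4. B_y = -1/4  [B is the midpoint of ED]
   → B = (15/4, -1/4)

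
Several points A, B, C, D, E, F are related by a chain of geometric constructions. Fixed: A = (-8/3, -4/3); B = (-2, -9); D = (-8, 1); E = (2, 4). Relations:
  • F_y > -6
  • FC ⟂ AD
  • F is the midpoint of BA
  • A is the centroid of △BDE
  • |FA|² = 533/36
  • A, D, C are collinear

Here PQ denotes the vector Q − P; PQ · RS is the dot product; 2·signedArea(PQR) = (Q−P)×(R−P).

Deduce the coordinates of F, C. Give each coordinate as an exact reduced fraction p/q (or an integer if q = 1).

1. F_x = -7/3  [F is the midpoint of BA]
2. F_y = -31/6  [F is the midpoint of BA]
   → F = (-7/3, -31/6)
3. C_x = -896/915  [A, D, C are collinear ∩ FC ⟂ AD]
4. C_y = -3791/1830  [A, D, C are collinear ∩ FC ⟂ AD]
   → C = (-896/915, -3791/1830)

C = (-896/915, -3791/1830)
F = (-7/3, -31/6)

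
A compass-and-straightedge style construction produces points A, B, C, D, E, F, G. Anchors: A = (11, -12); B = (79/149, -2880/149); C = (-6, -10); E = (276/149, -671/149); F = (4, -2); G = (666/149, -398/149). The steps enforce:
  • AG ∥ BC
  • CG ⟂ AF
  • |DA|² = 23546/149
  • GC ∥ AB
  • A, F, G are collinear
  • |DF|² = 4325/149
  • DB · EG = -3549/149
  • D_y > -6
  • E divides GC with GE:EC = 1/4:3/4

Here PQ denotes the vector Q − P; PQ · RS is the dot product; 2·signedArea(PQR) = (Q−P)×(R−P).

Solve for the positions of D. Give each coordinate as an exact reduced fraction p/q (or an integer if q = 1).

1. D_x = 16/149  [line -390/149·x + -273/149·y + -1521/149 = 0 ∩ |DA|² = 23546/149]
2. D_y = -853/149  [line -390/149·x + -273/149·y + -1521/149 = 0 ∩ |DA|² = 23546/149]
   → D = (16/149, -853/149)

D = (16/149, -853/149)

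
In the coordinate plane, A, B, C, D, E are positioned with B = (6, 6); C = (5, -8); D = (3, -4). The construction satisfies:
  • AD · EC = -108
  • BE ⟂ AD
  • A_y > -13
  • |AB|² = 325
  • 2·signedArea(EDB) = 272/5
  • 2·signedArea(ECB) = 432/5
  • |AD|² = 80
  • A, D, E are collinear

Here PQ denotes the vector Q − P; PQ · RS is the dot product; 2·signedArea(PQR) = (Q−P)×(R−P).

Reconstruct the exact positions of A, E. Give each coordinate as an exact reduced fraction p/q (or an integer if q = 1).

A = (7, -12)
E = (-2/5, 14/5)

1. E_x = -2/5  [2·signedArea(ECB) = 432/5 ∩ 2·signedArea(EDB) = 272/5]
2. E_y = 14/5  [2·signedArea(ECB) = 432/5 ∩ 2·signedArea(EDB) = 272/5]
   → E = (-2/5, 14/5)
3. A_x = 7  [AD · EC = -108 ∩ A, D, E are collinear]
4. A_y = -12  [AD · EC = -108 ∩ A, D, E are collinear]
   → A = (7, -12)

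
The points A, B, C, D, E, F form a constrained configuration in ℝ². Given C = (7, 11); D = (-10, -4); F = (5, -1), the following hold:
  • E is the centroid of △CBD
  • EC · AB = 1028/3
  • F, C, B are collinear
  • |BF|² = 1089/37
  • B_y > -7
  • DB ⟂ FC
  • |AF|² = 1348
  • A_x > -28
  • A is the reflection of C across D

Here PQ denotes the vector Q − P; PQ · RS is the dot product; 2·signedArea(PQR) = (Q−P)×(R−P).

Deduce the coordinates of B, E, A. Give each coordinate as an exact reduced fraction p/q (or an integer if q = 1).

1. B_x = 152/37  [F, C, B are collinear ∩ DB ⟂ FC]
2. B_y = -235/37  [F, C, B are collinear ∩ DB ⟂ FC]
   → B = (152/37, -235/37)
3. E_x = 41/111  [E is the centroid of △CBD]
4. E_y = 8/37  [E is the centroid of △CBD]
   → E = (41/111, 8/37)
5. A_x = -27  [A is the reflection of C across D]
6. A_y = -19  [A is the reflection of C across D]
   → A = (-27, -19)

A = (-27, -19)
B = (152/37, -235/37)
E = (41/111, 8/37)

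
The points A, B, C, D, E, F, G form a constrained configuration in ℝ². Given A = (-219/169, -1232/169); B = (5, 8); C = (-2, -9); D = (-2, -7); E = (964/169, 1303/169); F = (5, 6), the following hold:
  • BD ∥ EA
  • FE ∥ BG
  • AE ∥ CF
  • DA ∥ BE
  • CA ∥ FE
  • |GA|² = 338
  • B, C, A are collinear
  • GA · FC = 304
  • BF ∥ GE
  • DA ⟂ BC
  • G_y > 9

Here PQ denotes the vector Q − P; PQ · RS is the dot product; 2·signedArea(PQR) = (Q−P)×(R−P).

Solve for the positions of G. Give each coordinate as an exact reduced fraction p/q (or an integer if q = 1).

G = (964/169, 1641/169)

1. G_x = 964/169  [BF ∥ GE ∩ FE ∥ BG]
2. G_y = 1641/169  [BF ∥ GE ∩ FE ∥ BG]
   → G = (964/169, 1641/169)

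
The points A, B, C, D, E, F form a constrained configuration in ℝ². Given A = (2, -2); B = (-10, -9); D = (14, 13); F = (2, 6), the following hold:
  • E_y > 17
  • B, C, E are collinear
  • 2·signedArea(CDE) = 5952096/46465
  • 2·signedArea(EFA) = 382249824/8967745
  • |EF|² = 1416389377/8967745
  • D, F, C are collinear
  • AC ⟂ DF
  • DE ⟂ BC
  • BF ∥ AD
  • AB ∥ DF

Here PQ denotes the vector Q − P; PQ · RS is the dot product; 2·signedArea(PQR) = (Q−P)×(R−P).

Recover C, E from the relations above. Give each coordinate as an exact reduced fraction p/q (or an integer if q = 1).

C = (-286/193, 766/193)
E = (65716718/8967745, 155878861/8967745)

1. C_x = -286/193  [D, F, C are collinear ∩ AC ⟂ DF]
2. C_y = 766/193  [D, F, C are collinear ∩ AC ⟂ DF]
   → C = (-286/193, 766/193)
3. E_x = 65716718/8967745  [B, C, E are collinear ∩ DE ⟂ BC]
4. E_y = 155878861/8967745  [B, C, E are collinear ∩ DE ⟂ BC]
   → E = (65716718/8967745, 155878861/8967745)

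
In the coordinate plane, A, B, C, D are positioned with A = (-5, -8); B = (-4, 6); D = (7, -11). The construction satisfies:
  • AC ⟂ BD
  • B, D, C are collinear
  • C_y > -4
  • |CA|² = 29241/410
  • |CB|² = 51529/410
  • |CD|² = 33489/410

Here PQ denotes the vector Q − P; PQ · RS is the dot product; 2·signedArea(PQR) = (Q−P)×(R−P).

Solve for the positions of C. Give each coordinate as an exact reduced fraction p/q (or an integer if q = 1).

C = (857/410, -1399/410)

1. C_x = 857/410  [B, D, C are collinear ∩ AC ⟂ BD]
2. C_y = -1399/410  [B, D, C are collinear ∩ AC ⟂ BD]
   → C = (857/410, -1399/410)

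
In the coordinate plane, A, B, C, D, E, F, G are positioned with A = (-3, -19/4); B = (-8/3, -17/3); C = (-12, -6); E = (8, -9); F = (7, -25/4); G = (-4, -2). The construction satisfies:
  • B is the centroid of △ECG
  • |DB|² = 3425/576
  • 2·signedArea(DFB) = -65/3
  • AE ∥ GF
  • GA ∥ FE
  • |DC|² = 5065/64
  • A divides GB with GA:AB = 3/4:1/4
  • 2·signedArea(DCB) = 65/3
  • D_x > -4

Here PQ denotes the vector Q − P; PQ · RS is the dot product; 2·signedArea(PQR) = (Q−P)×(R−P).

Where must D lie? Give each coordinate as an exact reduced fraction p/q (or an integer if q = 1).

1. D_x = -7/2  [2·signedArea(DCB) = 65/3 ∩ 2·signedArea(DFB) = -65/3]
2. D_y = -27/8  [2·signedArea(DCB) = 65/3 ∩ 2·signedArea(DFB) = -65/3]
   → D = (-7/2, -27/8)

D = (-7/2, -27/8)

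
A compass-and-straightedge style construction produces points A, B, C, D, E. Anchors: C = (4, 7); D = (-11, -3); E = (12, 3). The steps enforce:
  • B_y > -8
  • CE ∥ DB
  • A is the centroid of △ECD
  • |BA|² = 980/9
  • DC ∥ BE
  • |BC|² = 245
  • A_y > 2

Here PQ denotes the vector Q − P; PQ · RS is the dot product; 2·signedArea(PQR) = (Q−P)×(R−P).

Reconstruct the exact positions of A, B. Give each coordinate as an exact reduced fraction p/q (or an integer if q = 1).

1. A_x = 5/3  [A is the centroid of △ECD]
2. A_y = 7/3  [A is the centroid of △ECD]
   → A = (5/3, 7/3)
3. B_x = -3  [DC ∥ BE ∩ CE ∥ DB]
4. B_y = -7  [DC ∥ BE ∩ CE ∥ DB]
   → B = (-3, -7)

A = (5/3, 7/3)
B = (-3, -7)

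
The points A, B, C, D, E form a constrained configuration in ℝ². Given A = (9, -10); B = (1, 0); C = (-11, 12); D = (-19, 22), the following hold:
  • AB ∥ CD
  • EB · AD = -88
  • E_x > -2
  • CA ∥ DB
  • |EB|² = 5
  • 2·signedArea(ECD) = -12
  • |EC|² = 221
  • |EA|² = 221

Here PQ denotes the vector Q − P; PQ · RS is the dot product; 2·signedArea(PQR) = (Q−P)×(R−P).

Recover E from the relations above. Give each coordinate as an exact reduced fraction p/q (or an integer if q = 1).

1. E_x = -1  [2·signedArea(ECD) = -12 ∩ EB · AD = -88]
2. E_y = 1  [2·signedArea(ECD) = -12 ∩ EB · AD = -88]
   → E = (-1, 1)

E = (-1, 1)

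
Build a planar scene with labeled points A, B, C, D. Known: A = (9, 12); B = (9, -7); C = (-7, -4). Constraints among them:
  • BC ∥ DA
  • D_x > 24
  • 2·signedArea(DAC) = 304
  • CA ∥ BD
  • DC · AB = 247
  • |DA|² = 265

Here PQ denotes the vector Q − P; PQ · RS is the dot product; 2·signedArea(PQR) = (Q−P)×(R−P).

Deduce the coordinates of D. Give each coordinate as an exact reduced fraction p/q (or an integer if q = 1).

1. D_x = 25  [BC ∥ DA ∩ CA ∥ BD]
2. D_y = 9  [BC ∥ DA ∩ CA ∥ BD]
   → D = (25, 9)

D = (25, 9)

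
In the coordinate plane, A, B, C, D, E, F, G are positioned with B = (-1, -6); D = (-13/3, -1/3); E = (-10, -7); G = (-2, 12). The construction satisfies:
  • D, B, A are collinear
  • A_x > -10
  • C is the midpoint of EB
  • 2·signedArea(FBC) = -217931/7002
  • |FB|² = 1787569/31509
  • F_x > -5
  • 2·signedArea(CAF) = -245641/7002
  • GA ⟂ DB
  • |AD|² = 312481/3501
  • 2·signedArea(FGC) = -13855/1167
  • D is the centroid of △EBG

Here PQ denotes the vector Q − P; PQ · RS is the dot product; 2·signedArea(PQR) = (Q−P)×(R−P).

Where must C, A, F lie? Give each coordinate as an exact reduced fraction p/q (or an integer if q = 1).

A = (-3549/389, 3038/389)
C = (-11/2, -13/2)
F = (-16871/3501, 1723/3501)

1. C_x = -11/2  [C is the midpoint of EB]
2. C_y = -13/2  [C is the midpoint of EB]
   → C = (-11/2, -13/2)
3. A_x = -3549/389  [D, B, A are collinear ∩ GA ⟂ DB]
4. A_y = 3038/389  [D, B, A are collinear ∩ GA ⟂ DB]
   → A = (-3549/389, 3038/389)
5. F_x = -16871/3501  [2·signedArea(FBC) = -217931/7002 ∩ 2·signedArea(FGC) = -13855/1167]
6. F_y = 1723/3501  [2·signedArea(FBC) = -217931/7002 ∩ 2·signedArea(FGC) = -13855/1167]
   → F = (-16871/3501, 1723/3501)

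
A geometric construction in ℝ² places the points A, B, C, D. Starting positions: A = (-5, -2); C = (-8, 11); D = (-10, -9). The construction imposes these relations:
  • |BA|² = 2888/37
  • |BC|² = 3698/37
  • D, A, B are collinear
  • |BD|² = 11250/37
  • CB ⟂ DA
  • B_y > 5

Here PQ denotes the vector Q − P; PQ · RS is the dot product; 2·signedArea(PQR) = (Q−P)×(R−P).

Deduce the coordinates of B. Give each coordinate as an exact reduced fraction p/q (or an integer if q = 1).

1. B_x = 5/37  [D, A, B are collinear ∩ CB ⟂ DA]
2. B_y = 192/37  [D, A, B are collinear ∩ CB ⟂ DA]
   → B = (5/37, 192/37)

B = (5/37, 192/37)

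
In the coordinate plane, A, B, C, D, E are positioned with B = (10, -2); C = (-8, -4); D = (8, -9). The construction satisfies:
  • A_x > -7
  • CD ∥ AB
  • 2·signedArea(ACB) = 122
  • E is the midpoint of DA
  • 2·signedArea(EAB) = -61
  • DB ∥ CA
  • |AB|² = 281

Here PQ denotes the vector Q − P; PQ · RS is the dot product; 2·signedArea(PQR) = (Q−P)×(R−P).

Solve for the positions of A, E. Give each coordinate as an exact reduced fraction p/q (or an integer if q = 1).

A = (-6, 3)
E = (1, -3)

1. A_x = -6  [CD ∥ AB ∩ DB ∥ CA]
2. A_y = 3  [CD ∥ AB ∩ DB ∥ CA]
   → A = (-6, 3)
3. E_x = 1  [E is the midpoint of DA]
4. E_y = -3  [E is the midpoint of DA]
   → E = (1, -3)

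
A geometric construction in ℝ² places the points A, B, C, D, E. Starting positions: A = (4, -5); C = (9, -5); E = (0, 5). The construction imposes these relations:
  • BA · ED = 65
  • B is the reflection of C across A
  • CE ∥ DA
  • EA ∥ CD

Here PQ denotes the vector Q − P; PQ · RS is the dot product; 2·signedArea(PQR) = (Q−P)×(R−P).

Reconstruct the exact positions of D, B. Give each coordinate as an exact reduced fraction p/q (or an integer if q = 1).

1. D_x = 13  [CE ∥ DA ∩ EA ∥ CD]
2. D_y = -15  [CE ∥ DA ∩ EA ∥ CD]
   → D = (13, -15)
3. B_x = -1  [B is the reflection of C across A]
4. B_y = -5  [B is the reflection of C across A]
   → B = (-1, -5)

B = (-1, -5)
D = (13, -15)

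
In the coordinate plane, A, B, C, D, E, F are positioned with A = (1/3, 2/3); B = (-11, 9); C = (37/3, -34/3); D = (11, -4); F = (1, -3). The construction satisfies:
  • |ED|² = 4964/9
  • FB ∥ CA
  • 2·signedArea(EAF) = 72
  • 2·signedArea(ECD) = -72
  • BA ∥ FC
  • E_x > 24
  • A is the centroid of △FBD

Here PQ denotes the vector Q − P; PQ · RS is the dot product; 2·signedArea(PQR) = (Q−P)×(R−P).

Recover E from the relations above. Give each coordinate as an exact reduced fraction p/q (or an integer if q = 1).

1. E_x = 73/3  [line -22/3·x + -4/3·y + 442/3 = 0 ∩ |ED|² = 4964/9]
2. E_y = -70/3  [line -22/3·x + -4/3·y + 442/3 = 0 ∩ |ED|² = 4964/9]
   → E = (73/3, -70/3)

E = (73/3, -70/3)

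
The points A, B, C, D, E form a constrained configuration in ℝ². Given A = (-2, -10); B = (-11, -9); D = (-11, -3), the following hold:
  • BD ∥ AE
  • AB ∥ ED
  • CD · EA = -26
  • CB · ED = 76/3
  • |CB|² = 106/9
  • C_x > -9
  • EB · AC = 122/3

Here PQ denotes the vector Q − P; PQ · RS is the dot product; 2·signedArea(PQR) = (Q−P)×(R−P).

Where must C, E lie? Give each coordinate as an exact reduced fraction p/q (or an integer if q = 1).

1. E_x = -2  [AB ∥ ED ∩ BD ∥ AE]
2. E_y = -4  [AB ∥ ED ∩ BD ∥ AE]
   → E = (-2, -4)
3. C_x = -8  [CD · EA = -26 ∩ EB · AC = 122/3]
4. C_y = -22/3  [CD · EA = -26 ∩ EB · AC = 122/3]
   → C = (-8, -22/3)

C = (-8, -22/3)
E = (-2, -4)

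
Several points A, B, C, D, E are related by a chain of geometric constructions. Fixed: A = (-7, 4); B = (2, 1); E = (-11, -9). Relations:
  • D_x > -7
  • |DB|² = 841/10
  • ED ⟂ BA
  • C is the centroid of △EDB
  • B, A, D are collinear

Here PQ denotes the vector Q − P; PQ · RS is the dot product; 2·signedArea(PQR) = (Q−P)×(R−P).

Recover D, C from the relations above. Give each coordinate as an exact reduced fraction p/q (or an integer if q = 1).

C = (-157/30, -41/30)
D = (-67/10, 39/10)

1. D_x = -67/10  [B, A, D are collinear ∩ ED ⟂ BA]
2. D_y = 39/10  [B, A, D are collinear ∩ ED ⟂ BA]
   → D = (-67/10, 39/10)
3. C_x = -157/30  [C is the centroid of △EDB]
4. C_y = -41/30  [C is the centroid of △EDB]
   → C = (-157/30, -41/30)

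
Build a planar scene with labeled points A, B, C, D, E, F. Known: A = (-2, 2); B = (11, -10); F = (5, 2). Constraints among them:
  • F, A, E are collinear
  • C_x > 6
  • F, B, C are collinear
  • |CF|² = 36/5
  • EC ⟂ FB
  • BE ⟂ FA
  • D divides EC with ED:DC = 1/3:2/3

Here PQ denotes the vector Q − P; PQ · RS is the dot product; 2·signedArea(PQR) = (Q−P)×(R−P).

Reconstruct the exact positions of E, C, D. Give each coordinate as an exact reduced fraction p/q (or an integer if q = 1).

C = (31/5, -2/5)
D = (47/5, 6/5)
E = (11, 2)

1. E_x = 11  [F, A, E are collinear ∩ BE ⟂ FA]
2. E_y = 2  [F, A, E are collinear ∩ BE ⟂ FA]
   → E = (11, 2)
3. C_x = 31/5  [F, B, C are collinear ∩ EC ⟂ FB]
4. C_y = -2/5  [F, B, C are collinear ∩ EC ⟂ FB]
   → C = (31/5, -2/5)
5. D_x = 47/5  [D divides EC with ED:DC = 1/3:2/3]
6. D_y = 6/5  [D divides EC with ED:DC = 1/3:2/3]
   → D = (47/5, 6/5)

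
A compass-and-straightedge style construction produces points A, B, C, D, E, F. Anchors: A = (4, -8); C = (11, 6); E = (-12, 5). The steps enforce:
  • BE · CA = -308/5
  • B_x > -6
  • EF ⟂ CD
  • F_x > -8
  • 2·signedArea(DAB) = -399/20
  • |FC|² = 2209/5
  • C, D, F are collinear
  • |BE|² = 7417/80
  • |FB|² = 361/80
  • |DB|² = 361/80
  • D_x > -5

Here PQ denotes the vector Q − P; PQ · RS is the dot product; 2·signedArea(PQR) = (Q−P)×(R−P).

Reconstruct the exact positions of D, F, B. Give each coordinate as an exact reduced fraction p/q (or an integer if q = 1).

B = (-59/10, -49/20)
D = (-4, -3/2)
F = (-39/5, -17/5)

1. B_x = -59/10  [line 7·x + 14·y + 378/5 = 0 ∩ |BE|² = 7417/80]
2. B_y = -49/20  [line 7·x + 14·y + 378/5 = 0 ∩ |BE|² = 7417/80]
   → B = (-59/10, -49/20)
3. D_x = -4  [line -111/20·x + -99/10·y + -741/20 = 0 ∩ |DB|² = 361/80]
4. D_y = -3/2  [line -111/20·x + -99/10·y + -741/20 = 0 ∩ |DB|² = 361/80]
   → D = (-4, -3/2)
5. F_x = -39/5  [C, D, F are collinear ∩ EF ⟂ CD]
6. F_y = -17/5  [C, D, F are collinear ∩ EF ⟂ CD]
   → F = (-39/5, -17/5)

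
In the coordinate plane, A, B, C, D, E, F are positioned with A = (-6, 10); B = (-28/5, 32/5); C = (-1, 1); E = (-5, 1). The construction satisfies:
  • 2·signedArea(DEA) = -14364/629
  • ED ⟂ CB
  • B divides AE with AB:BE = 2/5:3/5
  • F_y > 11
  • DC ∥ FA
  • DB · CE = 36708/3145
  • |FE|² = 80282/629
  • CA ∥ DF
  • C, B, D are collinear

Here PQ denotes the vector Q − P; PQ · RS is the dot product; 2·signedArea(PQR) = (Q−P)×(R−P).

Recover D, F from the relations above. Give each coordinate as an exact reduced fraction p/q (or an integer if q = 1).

1. D_x = -1687/629  [C, B, D are collinear ∩ ED ⟂ CB]
2. D_y = 1871/629  [C, B, D are collinear ∩ ED ⟂ CB]
   → D = (-1687/629, 1871/629)
3. F_x = -4832/629  [DC ∥ FA ∩ CA ∥ DF]
4. F_y = 7532/629  [DC ∥ FA ∩ CA ∥ DF]
   → F = (-4832/629, 7532/629)

D = (-1687/629, 1871/629)
F = (-4832/629, 7532/629)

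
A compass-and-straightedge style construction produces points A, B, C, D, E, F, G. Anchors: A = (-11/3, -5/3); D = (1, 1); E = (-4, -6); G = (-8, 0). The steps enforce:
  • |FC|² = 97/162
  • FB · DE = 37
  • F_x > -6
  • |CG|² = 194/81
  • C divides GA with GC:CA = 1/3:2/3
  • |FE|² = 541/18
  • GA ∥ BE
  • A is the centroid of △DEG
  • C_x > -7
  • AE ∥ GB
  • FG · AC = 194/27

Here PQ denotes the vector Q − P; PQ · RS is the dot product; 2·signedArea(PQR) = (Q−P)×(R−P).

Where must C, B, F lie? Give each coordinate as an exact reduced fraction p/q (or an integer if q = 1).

B = (-25/3, -13/3)
C = (-59/9, -5/9)
F = (-35/6, -5/6)

1. C_x = -59/9  [C divides GA with GC:CA = 1/3:2/3]
2. C_y = -5/9  [C divides GA with GC:CA = 1/3:2/3]
   → C = (-59/9, -5/9)
3. B_x = -25/3  [GA ∥ BE ∩ AE ∥ GB]
4. B_y = -13/3  [GA ∥ BE ∩ AE ∥ GB]
   → B = (-25/3, -13/3)
5. F_x = -35/6  [FB · DE = 37 ∩ FG · AC = 194/27]
6. F_y = -5/6  [FB · DE = 37 ∩ FG · AC = 194/27]
   → F = (-35/6, -5/6)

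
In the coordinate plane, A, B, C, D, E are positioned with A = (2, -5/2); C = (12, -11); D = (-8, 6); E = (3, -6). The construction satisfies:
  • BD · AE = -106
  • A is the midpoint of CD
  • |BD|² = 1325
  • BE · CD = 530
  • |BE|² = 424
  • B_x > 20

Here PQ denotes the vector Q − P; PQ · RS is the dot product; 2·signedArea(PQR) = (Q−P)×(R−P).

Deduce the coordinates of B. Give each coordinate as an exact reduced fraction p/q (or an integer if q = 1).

B = (21, -16)

1. B_x = 21  [BD · AE = -106 ∩ BE · CD = 530]
2. B_y = -16  [BD · AE = -106 ∩ BE · CD = 530]
   → B = (21, -16)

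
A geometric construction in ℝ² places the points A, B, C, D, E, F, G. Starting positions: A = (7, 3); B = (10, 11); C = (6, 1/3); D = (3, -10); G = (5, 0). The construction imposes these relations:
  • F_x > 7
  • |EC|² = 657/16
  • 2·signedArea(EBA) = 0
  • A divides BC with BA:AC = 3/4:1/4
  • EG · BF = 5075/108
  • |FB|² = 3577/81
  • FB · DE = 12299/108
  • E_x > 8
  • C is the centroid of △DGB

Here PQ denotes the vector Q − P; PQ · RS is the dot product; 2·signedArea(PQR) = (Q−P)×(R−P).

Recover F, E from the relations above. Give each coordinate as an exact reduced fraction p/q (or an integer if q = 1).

1. E_x = 33/4  [line 8·x + -3·y + -47 = 0 ∩ |EC|² = 657/16]
2. E_y = 19/3  [line 8·x + -3·y + -47 = 0 ∩ |EC|² = 657/16]
   → E = (33/4, 19/3)
3. F_x = 23/3  [FB · DE = 12299/108 ∩ EG · BF = 5075/108]
4. F_y = 43/9  [FB · DE = 12299/108 ∩ EG · BF = 5075/108]
   → F = (23/3, 43/9)

E = (33/4, 19/3)
F = (23/3, 43/9)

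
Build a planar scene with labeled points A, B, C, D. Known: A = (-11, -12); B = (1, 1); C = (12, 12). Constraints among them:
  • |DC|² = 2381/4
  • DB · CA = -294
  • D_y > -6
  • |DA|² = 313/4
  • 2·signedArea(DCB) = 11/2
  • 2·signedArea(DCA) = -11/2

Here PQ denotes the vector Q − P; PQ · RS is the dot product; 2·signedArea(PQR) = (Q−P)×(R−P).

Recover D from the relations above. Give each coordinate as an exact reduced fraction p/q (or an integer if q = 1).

1. D_x = -5  [2·signedArea(DCB) = 11/2 ∩ 2·signedArea(DCA) = -11/2]
2. D_y = -11/2  [2·signedArea(DCB) = 11/2 ∩ 2·signedArea(DCA) = -11/2]
   → D = (-5, -11/2)

D = (-5, -11/2)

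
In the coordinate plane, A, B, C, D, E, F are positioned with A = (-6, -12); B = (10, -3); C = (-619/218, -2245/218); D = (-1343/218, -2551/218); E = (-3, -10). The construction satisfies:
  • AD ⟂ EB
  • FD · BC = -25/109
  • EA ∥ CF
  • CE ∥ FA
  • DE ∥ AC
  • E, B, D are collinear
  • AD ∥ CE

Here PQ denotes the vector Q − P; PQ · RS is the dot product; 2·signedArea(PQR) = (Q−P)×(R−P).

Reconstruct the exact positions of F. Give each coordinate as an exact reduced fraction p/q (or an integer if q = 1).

F = (-1273/218, -2681/218)

1. F_x = -1273/218  [CE ∥ FA ∩ EA ∥ CF]
2. F_y = -2681/218  [CE ∥ FA ∩ EA ∥ CF]
   → F = (-1273/218, -2681/218)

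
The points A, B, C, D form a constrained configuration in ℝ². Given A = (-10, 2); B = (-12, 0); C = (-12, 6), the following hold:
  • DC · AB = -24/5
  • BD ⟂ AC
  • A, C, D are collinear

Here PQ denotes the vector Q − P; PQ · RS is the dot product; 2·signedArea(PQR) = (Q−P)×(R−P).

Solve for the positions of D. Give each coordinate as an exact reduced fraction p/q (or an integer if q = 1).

1. D_x = -48/5  [A, C, D are collinear ∩ BD ⟂ AC]
2. D_y = 6/5  [A, C, D are collinear ∩ BD ⟂ AC]
   → D = (-48/5, 6/5)

D = (-48/5, 6/5)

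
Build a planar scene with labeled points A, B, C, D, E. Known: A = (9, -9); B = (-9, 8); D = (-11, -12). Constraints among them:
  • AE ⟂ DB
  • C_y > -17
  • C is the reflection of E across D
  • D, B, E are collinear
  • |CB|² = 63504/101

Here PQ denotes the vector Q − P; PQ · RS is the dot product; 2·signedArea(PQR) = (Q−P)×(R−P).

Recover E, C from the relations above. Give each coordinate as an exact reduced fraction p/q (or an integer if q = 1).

1. E_x = -1061/101  [D, B, E are collinear ∩ AE ⟂ DB]
2. E_y = -712/101  [D, B, E are collinear ∩ AE ⟂ DB]
   → E = (-1061/101, -712/101)
3. C_x = -1161/101  [C is the reflection of E across D]
4. C_y = -1712/101  [C is the reflection of E across D]
   → C = (-1161/101, -1712/101)

C = (-1161/101, -1712/101)
E = (-1061/101, -712/101)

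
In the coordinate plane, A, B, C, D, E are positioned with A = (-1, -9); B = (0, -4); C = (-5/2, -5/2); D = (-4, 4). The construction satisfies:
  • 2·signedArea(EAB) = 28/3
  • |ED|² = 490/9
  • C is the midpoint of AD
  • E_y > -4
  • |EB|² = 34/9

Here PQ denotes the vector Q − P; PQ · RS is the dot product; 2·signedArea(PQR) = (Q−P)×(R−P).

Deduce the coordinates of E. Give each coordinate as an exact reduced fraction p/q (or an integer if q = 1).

1. E_x = -5/3  [line -5·x + 1·y + -16/3 = 0 ∩ |EB|² = 34/9]
2. E_y = -3  [line -5·x + 1·y + -16/3 = 0 ∩ |EB|² = 34/9]
   → E = (-5/3, -3)

E = (-5/3, -3)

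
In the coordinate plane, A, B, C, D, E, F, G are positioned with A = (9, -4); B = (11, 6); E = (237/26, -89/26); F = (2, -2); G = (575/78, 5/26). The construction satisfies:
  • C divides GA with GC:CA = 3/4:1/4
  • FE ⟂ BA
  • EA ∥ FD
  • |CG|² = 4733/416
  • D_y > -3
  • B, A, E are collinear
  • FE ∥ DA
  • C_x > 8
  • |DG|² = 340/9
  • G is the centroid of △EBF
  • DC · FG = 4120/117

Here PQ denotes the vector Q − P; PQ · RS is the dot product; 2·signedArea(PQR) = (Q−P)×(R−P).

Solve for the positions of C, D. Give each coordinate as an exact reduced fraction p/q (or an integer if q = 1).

C = (2681/312, -307/104)
D = (49/26, -67/26)

1. C_x = 2681/312  [C divides GA with GC:CA = 3/4:1/4]
2. C_y = -307/104  [C divides GA with GC:CA = 3/4:1/4]
   → C = (2681/312, -307/104)
3. D_x = 49/26  [FE ∥ DA ∩ EA ∥ FD]
4. D_y = -67/26  [FE ∥ DA ∩ EA ∥ FD]
   → D = (49/26, -67/26)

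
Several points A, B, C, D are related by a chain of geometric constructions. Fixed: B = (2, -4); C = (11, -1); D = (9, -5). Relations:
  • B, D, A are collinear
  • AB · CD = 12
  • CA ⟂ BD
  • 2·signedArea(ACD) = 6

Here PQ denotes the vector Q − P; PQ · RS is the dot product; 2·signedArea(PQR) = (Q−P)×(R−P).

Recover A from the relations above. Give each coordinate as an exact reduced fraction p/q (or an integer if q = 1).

A = (52/5, -26/5)

1. A_x = 52/5  [B, D, A are collinear ∩ CA ⟂ BD]
2. A_y = -26/5  [B, D, A are collinear ∩ CA ⟂ BD]
   → A = (52/5, -26/5)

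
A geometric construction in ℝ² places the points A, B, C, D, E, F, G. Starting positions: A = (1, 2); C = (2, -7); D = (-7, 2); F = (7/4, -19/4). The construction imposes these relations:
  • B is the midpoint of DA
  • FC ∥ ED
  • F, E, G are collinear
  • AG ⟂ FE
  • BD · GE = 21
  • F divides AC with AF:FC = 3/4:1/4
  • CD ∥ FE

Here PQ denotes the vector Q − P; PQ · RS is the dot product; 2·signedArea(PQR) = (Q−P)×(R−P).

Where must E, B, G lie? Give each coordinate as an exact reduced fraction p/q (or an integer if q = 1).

1. E_x = -29/4  [FC ∥ ED ∩ CD ∥ FE]
2. E_y = 17/4  [FC ∥ ED ∩ CD ∥ FE]
   → E = (-29/4, 17/4)
3. B_x = -3  [B is the midpoint of DA]
4. B_y = 2  [B is the midpoint of DA]
   → B = (-3, 2)
5. G_x = -2  [F, E, G are collinear ∩ AG ⟂ FE]
6. G_y = -1  [F, E, G are collinear ∩ AG ⟂ FE]
   → G = (-2, -1)

B = (-3, 2)
E = (-29/4, 17/4)
G = (-2, -1)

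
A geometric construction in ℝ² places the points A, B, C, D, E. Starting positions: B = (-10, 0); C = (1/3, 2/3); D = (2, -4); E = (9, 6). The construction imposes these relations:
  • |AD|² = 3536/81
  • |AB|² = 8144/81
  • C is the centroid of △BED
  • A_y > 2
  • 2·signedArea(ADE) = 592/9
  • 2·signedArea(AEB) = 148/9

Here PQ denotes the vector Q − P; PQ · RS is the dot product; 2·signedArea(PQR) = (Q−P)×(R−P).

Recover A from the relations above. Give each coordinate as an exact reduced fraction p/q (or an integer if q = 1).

A = (-2/9, 20/9)

1. A_x = -2/9  [2·signedArea(AEB) = 148/9 ∩ 2·signedArea(ADE) = 592/9]
2. A_y = 20/9  [2·signedArea(AEB) = 148/9 ∩ 2·signedArea(ADE) = 592/9]
   → A = (-2/9, 20/9)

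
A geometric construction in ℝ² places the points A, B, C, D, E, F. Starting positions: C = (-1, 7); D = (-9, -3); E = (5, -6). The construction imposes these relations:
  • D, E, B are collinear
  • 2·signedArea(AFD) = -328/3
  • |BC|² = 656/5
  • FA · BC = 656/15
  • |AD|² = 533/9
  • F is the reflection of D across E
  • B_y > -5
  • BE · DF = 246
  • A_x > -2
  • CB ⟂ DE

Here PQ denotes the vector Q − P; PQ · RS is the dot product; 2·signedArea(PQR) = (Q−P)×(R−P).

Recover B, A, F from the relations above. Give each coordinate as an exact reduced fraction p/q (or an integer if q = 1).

1. B_x = -17/5  [D, E, B are collinear ∩ CB ⟂ DE]
2. B_y = -21/5  [D, E, B are collinear ∩ CB ⟂ DE]
   → B = (-17/5, -21/5)
3. F_x = 19  [F is the reflection of D across E]
4. F_y = -9  [F is the reflection of D across E]
   → F = (19, -9)
5. A_x = -5/3  [line -6·x + -28·y + -86/3 = 0 ∩ |AD|² = 533/9]
6. A_y = -2/3  [line -6·x + -28·y + -86/3 = 0 ∩ |AD|² = 533/9]
   → A = (-5/3, -2/3)

A = (-5/3, -2/3)
B = (-17/5, -21/5)
F = (19, -9)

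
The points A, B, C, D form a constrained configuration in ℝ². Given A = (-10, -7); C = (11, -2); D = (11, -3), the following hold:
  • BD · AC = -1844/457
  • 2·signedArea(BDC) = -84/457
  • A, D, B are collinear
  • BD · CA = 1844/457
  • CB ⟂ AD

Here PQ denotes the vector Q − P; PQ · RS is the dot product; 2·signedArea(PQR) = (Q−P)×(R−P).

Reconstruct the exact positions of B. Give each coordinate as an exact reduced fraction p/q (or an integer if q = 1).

B = (5111/457, -1355/457)

1. B_x = 5111/457  [A, D, B are collinear ∩ CB ⟂ AD]
2. B_y = -1355/457  [A, D, B are collinear ∩ CB ⟂ AD]
   → B = (5111/457, -1355/457)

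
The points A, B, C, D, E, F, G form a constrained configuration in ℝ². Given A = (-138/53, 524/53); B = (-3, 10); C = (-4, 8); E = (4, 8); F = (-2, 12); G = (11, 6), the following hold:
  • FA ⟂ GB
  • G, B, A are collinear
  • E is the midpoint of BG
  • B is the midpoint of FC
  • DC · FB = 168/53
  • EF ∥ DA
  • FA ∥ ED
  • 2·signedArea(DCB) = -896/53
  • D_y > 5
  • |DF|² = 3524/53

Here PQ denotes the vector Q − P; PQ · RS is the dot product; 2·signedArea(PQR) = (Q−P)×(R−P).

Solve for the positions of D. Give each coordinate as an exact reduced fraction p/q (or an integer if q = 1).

D = (180/53, 312/53)

1. D_x = 180/53  [EF ∥ DA ∩ FA ∥ ED]
2. D_y = 312/53  [EF ∥ DA ∩ FA ∥ ED]
   → D = (180/53, 312/53)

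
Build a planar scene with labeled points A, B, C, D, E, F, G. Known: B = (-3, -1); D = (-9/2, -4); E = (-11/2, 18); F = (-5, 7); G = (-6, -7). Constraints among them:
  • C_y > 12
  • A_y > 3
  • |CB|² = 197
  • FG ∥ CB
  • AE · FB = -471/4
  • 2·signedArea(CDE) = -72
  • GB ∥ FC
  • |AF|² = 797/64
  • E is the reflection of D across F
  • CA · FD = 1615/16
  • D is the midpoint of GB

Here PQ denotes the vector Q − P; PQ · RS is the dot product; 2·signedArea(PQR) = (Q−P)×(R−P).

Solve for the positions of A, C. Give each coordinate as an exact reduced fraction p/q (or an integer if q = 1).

1. C_x = -2  [FG ∥ CB ∩ GB ∥ FC]
2. C_y = 13  [FG ∥ CB ∩ GB ∥ FC]
   → C = (-2, 13)
3. A_x = -29/8  [AE · FB = -471/4 ∩ CA · FD = 1615/16]
4. A_y = 15/4  [AE · FB = -471/4 ∩ CA · FD = 1615/16]
   → A = (-29/8, 15/4)

A = (-29/8, 15/4)
C = (-2, 13)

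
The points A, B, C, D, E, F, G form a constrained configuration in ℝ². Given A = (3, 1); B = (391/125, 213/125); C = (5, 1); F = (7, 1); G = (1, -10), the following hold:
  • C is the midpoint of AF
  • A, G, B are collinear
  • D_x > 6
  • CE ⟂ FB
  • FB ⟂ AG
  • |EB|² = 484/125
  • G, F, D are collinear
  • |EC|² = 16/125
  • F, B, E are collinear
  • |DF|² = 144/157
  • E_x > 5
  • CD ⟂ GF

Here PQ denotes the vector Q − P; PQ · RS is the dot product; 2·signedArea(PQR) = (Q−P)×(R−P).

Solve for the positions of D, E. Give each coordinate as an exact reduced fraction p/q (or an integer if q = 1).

D = (1027/157, 25/157)
E = (633/125, 169/125)

1. D_x = 1027/157  [G, F, D are collinear ∩ CD ⟂ GF]
2. D_y = 25/157  [G, F, D are collinear ∩ CD ⟂ GF]
   → D = (1027/157, 25/157)
3. E_x = 633/125  [F, B, E are collinear ∩ CE ⟂ FB]
4. E_y = 169/125  [F, B, E are collinear ∩ CE ⟂ FB]
   → E = (633/125, 169/125)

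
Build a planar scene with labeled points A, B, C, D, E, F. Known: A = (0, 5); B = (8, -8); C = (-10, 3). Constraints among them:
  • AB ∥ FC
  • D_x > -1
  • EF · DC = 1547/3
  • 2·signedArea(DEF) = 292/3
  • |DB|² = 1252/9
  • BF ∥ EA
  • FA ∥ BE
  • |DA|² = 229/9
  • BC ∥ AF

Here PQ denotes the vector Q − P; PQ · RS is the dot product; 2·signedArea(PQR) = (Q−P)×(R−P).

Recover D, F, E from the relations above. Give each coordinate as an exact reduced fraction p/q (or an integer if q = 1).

1. F_x = -18  [AB ∥ FC ∩ BC ∥ AF]
2. F_y = 16  [AB ∥ FC ∩ BC ∥ AF]
   → F = (-18, 16)
3. E_x = 26  [BF ∥ EA ∩ FA ∥ BE]
4. E_y = -19  [BF ∥ EA ∩ FA ∥ BE]
   → E = (26, -19)
5. D_x = -2/3  [2·signedArea(DEF) = 292/3 ∩ EF · DC = 1547/3]
6. D_y = 0  [2·signedArea(DEF) = 292/3 ∩ EF · DC = 1547/3]
   → D = (-2/3, 0)

D = (-2/3, 0)
E = (26, -19)
F = (-18, 16)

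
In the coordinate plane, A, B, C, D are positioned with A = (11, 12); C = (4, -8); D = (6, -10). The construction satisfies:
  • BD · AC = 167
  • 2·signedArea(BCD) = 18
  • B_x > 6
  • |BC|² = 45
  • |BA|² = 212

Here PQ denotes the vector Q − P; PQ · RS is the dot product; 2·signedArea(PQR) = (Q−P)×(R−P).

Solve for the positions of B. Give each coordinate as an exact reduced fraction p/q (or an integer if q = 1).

B = (7, -2)

1. B_x = 7  [2·signedArea(BCD) = 18 ∩ BD · AC = 167]
2. B_y = -2  [2·signedArea(BCD) = 18 ∩ BD · AC = 167]
   → B = (7, -2)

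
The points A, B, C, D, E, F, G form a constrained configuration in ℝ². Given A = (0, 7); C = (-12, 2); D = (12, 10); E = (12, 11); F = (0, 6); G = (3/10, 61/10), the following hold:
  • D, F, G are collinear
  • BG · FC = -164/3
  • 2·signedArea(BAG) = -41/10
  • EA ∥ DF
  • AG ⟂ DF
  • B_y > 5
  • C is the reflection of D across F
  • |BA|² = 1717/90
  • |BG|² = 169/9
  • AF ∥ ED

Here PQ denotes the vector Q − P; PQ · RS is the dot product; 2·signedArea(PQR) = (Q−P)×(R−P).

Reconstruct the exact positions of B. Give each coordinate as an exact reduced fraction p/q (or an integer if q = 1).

B = (-39/10, 151/30)

1. B_x = -39/10  [line 12·x + 4·y + 80/3 = 0 ∩ |BG|² = 169/9]
2. B_y = 151/30  [line 12·x + 4·y + 80/3 = 0 ∩ |BG|² = 169/9]
   → B = (-39/10, 151/30)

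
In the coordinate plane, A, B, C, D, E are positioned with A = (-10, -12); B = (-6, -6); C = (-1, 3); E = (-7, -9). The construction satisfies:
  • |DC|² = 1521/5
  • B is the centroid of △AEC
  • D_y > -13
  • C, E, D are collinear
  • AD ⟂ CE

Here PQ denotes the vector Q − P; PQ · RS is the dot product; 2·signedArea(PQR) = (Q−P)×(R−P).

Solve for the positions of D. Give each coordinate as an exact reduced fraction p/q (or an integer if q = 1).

1. D_x = -44/5  [C, E, D are collinear ∩ AD ⟂ CE]
2. D_y = -63/5  [C, E, D are collinear ∩ AD ⟂ CE]
   → D = (-44/5, -63/5)

D = (-44/5, -63/5)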